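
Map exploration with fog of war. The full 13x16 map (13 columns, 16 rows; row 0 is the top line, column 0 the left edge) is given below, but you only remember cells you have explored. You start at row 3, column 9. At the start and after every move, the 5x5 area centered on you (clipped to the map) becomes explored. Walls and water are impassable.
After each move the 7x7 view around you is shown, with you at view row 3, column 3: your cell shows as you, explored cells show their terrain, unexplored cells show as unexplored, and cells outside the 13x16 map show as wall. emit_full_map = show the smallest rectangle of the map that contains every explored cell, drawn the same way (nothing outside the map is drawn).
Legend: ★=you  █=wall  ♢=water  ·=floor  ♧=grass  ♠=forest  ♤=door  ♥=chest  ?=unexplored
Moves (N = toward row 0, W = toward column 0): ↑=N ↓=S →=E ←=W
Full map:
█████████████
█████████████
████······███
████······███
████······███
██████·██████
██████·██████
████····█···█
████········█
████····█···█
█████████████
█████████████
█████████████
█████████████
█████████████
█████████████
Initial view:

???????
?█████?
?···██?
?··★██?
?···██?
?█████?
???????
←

???????
?██████
?····██
?··★·██
?····██
?·█████
???????

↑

███████
?█████?
?██████
?··★·██
?····██
?····██
?·█████

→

███████
██████?
██████?
···★██?
····██?
····██?
·█████?

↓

██████?
██████?
····██?
···★██?
····██?
·█████?
???????

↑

███████
██████?
██████?
···★██?
····██?
····██?
·█████?

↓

██████?
██████?
····██?
···★██?
····██?
·█████?
???????

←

?██████
?██████
?····██
?··★·██
?····██
?·█████
???????

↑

███████
?██████
?██████
?··★·██
?····██
?····██
?·█████

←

███████
?██████
?██████
?··★··█
?·····█
?·····█
??·████

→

███████
███████
███████
···★·██
·····██
·····██
?·█████

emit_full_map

███████
███████
···★·██
·····██
·····██
?·█████

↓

███████
███████
·····██
···★·██
·····██
?·█████
???????

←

?██████
?██████
?·····█
?··★··█
?·····█
?█·████
???????

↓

?██████
?·····█
?·····█
?··★··█
?█·████
?█·███?
???????

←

??█████
?······
?······
?··★···
?██·███
?██·███
???????

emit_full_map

?███████
?███████
······██
······██
··★···██
██·█████
██·███??

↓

?······
?······
?······
?██★███
?██·███
?····█?
???????

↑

??█████
?······
?······
?··★···
?██·███
?██·███
?····█?

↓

?······
?······
?······
?██★███
?██·███
?····█?
???????

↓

?······
?······
?██·███
?██★███
?····█?
?·····?
???????

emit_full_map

?███████
?███████
······██
······██
······██
██·█████
██★███??
····█???
·····???


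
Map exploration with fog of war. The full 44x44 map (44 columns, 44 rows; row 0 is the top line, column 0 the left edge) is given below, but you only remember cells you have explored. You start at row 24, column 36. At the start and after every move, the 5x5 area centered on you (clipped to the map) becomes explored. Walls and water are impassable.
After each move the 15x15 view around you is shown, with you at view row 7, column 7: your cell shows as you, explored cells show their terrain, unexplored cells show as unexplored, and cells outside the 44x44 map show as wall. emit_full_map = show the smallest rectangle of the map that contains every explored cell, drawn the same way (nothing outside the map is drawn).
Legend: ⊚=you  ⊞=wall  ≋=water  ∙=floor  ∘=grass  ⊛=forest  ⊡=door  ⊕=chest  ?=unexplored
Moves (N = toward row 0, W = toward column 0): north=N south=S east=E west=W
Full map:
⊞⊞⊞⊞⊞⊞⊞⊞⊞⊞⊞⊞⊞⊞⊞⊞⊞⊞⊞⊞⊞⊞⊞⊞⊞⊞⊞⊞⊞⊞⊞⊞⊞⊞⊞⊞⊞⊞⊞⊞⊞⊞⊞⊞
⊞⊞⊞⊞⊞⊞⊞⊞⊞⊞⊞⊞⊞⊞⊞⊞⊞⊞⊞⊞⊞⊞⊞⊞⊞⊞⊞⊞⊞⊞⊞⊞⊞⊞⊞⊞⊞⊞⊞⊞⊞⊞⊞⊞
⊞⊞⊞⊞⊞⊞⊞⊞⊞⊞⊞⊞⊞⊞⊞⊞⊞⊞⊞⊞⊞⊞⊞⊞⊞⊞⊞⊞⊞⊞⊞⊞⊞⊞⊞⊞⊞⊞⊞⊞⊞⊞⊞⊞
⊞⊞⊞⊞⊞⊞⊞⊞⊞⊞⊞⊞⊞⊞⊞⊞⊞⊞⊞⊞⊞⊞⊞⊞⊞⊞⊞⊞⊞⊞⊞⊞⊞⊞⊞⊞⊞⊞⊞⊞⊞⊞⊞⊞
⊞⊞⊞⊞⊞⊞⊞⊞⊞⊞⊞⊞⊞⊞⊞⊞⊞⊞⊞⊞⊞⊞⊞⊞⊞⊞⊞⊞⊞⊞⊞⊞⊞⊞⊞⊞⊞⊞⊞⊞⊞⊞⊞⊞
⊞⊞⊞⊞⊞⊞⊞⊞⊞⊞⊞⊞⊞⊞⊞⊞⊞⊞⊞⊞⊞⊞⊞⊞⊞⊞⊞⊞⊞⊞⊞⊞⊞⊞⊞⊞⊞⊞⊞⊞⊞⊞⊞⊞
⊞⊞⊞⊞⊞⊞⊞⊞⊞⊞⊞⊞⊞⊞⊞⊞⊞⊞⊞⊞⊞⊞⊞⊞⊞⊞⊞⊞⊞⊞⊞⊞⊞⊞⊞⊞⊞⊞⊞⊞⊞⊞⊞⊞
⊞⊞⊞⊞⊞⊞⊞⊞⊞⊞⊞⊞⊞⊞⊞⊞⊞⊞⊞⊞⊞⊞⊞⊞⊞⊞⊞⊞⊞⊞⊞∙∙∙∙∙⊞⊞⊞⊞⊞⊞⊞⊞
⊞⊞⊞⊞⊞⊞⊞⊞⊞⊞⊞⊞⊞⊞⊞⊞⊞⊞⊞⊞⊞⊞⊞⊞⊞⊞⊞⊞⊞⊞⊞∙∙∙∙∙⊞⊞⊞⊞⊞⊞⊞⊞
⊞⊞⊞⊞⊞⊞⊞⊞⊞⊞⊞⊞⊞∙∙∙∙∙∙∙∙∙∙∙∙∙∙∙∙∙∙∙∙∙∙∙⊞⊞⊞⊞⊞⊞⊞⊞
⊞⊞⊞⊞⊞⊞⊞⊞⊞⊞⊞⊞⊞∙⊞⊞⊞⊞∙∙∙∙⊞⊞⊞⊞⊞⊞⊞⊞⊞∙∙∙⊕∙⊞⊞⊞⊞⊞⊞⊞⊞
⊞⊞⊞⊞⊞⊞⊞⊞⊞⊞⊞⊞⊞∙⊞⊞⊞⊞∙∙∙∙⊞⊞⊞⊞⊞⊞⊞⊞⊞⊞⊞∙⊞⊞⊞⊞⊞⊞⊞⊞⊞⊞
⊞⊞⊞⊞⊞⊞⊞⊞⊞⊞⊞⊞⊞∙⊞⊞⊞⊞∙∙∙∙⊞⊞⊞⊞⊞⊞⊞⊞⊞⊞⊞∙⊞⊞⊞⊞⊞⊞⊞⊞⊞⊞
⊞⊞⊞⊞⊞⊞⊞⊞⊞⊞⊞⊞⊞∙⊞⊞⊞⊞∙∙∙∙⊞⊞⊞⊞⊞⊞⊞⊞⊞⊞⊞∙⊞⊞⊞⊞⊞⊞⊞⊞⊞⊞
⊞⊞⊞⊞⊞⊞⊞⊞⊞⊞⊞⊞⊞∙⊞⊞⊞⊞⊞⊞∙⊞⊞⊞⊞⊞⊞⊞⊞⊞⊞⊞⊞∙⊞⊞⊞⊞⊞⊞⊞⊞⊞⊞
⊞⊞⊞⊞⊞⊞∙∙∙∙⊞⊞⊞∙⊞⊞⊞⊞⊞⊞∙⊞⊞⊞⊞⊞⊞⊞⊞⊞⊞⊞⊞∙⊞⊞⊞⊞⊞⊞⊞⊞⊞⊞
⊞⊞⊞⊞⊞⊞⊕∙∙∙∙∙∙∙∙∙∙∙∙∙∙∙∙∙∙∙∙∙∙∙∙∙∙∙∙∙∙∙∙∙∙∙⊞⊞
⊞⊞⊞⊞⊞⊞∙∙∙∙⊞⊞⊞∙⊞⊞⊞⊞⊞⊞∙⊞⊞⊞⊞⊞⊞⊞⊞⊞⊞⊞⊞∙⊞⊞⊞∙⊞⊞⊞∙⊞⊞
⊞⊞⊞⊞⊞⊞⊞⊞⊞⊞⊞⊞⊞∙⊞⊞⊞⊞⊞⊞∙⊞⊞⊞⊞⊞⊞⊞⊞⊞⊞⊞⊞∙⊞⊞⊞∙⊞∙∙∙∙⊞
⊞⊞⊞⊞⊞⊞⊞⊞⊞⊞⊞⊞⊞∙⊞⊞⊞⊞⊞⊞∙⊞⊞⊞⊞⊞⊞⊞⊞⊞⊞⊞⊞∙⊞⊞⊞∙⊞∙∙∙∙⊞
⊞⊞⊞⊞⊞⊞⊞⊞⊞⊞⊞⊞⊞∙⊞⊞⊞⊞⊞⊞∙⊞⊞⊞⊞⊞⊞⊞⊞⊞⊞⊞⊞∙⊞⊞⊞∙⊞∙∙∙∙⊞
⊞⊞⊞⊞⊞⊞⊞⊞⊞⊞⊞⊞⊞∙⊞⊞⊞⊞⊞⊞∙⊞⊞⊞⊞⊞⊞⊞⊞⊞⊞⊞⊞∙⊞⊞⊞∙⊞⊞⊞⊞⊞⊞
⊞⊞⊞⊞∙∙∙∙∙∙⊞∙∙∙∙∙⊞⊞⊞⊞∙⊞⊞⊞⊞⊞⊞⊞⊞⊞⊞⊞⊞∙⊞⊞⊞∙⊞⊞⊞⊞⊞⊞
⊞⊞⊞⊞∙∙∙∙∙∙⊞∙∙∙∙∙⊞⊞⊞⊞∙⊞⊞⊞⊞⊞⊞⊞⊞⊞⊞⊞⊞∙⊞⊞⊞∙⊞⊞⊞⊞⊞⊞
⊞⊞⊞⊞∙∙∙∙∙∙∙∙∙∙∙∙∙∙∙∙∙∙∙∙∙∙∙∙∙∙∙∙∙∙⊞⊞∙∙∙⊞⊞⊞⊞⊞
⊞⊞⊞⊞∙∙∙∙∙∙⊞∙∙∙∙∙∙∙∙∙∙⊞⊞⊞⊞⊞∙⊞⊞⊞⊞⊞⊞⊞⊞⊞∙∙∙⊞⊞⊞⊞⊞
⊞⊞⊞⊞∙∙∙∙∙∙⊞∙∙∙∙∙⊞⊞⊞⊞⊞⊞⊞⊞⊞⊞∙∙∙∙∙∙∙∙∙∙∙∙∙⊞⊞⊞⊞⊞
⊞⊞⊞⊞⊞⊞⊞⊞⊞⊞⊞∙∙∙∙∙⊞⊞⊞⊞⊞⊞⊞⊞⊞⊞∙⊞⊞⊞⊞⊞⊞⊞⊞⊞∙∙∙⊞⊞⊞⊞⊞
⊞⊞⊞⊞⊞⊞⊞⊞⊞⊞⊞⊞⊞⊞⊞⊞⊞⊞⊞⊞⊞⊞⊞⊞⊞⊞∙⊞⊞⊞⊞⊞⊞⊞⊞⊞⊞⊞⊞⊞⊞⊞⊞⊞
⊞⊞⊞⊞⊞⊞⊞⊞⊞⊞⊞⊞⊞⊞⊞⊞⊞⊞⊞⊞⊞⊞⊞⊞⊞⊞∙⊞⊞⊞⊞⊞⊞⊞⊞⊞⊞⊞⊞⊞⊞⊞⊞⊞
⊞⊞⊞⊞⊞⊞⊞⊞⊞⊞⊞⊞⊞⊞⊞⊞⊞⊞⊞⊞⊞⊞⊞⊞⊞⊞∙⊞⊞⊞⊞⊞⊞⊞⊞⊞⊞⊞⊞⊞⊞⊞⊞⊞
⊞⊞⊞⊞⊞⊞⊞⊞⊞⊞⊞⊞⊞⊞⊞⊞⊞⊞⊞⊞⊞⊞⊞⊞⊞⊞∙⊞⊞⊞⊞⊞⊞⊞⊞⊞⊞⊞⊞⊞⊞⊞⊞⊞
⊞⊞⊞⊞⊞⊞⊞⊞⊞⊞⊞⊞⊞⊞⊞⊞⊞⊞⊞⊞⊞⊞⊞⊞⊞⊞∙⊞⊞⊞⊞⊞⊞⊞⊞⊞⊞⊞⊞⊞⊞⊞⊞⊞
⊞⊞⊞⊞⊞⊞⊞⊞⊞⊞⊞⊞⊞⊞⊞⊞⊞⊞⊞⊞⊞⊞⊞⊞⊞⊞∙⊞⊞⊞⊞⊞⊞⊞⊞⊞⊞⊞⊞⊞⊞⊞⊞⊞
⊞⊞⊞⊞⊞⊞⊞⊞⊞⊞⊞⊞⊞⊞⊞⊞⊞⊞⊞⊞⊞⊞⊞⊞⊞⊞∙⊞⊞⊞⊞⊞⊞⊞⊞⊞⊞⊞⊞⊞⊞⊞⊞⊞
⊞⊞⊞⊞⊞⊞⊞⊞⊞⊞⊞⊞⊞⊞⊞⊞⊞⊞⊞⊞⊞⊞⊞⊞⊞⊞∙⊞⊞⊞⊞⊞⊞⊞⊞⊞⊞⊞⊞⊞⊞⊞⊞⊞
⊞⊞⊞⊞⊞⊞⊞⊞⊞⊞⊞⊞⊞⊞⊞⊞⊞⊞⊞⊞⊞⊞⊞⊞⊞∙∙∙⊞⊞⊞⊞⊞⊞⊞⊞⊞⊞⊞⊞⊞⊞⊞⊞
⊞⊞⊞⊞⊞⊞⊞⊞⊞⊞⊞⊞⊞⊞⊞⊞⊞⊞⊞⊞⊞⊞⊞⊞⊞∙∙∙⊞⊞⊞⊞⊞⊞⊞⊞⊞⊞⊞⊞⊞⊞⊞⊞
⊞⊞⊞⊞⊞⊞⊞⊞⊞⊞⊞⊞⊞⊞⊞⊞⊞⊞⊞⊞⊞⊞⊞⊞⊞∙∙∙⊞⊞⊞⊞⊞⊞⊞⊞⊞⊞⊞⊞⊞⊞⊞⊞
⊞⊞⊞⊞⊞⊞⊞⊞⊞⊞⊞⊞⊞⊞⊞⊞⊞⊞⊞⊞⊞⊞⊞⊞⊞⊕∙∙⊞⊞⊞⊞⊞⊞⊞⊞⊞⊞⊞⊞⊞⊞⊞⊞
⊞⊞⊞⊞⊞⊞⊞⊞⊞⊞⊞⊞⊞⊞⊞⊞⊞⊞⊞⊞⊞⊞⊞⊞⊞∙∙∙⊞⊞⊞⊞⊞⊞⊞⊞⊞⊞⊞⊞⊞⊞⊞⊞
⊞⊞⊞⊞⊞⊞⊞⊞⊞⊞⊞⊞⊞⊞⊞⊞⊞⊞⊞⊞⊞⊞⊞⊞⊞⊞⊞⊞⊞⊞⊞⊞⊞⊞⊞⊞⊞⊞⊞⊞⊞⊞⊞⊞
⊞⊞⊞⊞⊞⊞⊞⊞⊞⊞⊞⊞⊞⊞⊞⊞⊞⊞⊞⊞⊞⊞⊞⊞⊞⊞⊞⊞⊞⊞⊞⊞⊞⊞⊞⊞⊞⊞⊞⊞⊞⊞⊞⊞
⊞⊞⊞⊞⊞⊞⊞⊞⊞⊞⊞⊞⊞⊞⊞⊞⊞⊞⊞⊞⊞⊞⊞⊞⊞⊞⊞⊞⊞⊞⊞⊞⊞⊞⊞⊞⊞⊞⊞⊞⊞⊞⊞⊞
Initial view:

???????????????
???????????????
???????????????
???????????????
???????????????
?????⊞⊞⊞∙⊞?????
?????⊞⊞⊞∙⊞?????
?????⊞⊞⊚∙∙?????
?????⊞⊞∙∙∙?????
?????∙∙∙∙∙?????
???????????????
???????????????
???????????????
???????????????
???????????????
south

???????????????
???????????????
???????????????
???????????????
?????⊞⊞⊞∙⊞?????
?????⊞⊞⊞∙⊞?????
?????⊞⊞∙∙∙?????
?????⊞⊞⊚∙∙?????
?????∙∙∙∙∙?????
?????⊞⊞∙∙∙?????
???????????????
???????????????
???????????????
???????????????
???????????????

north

???????????????
???????????????
???????????????
???????????????
???????????????
?????⊞⊞⊞∙⊞?????
?????⊞⊞⊞∙⊞?????
?????⊞⊞⊚∙∙?????
?????⊞⊞∙∙∙?????
?????∙∙∙∙∙?????
?????⊞⊞∙∙∙?????
???????????????
???????????????
???????????????
???????????????

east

??????????????⊞
??????????????⊞
??????????????⊞
??????????????⊞
??????????????⊞
????⊞⊞⊞∙⊞⊞????⊞
????⊞⊞⊞∙⊞⊞????⊞
????⊞⊞∙⊚∙⊞????⊞
????⊞⊞∙∙∙⊞????⊞
????∙∙∙∙∙⊞????⊞
????⊞⊞∙∙∙?????⊞
??????????????⊞
??????????????⊞
??????????????⊞
??????????????⊞

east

?????????????⊞⊞
?????????????⊞⊞
?????????????⊞⊞
?????????????⊞⊞
?????????????⊞⊞
???⊞⊞⊞∙⊞⊞⊞???⊞⊞
???⊞⊞⊞∙⊞⊞⊞???⊞⊞
???⊞⊞∙∙⊚⊞⊞???⊞⊞
???⊞⊞∙∙∙⊞⊞???⊞⊞
???∙∙∙∙∙⊞⊞???⊞⊞
???⊞⊞∙∙∙?????⊞⊞
?????????????⊞⊞
?????????????⊞⊞
?????????????⊞⊞
?????????????⊞⊞

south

?????????????⊞⊞
?????????????⊞⊞
?????????????⊞⊞
?????????????⊞⊞
???⊞⊞⊞∙⊞⊞⊞???⊞⊞
???⊞⊞⊞∙⊞⊞⊞???⊞⊞
???⊞⊞∙∙∙⊞⊞???⊞⊞
???⊞⊞∙∙⊚⊞⊞???⊞⊞
???∙∙∙∙∙⊞⊞???⊞⊞
???⊞⊞∙∙∙⊞⊞???⊞⊞
?????????????⊞⊞
?????????????⊞⊞
?????????????⊞⊞
?????????????⊞⊞
?????????????⊞⊞

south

?????????????⊞⊞
?????????????⊞⊞
?????????????⊞⊞
???⊞⊞⊞∙⊞⊞⊞???⊞⊞
???⊞⊞⊞∙⊞⊞⊞???⊞⊞
???⊞⊞∙∙∙⊞⊞???⊞⊞
???⊞⊞∙∙∙⊞⊞???⊞⊞
???∙∙∙∙⊚⊞⊞???⊞⊞
???⊞⊞∙∙∙⊞⊞???⊞⊞
?????⊞⊞⊞⊞⊞???⊞⊞
?????????????⊞⊞
?????????????⊞⊞
?????????????⊞⊞
?????????????⊞⊞
?????????????⊞⊞

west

??????????????⊞
??????????????⊞
??????????????⊞
????⊞⊞⊞∙⊞⊞⊞???⊞
????⊞⊞⊞∙⊞⊞⊞???⊞
????⊞⊞∙∙∙⊞⊞???⊞
????⊞⊞∙∙∙⊞⊞???⊞
????∙∙∙⊚∙⊞⊞???⊞
????⊞⊞∙∙∙⊞⊞???⊞
?????⊞⊞⊞⊞⊞⊞???⊞
??????????????⊞
??????????????⊞
??????????????⊞
??????????????⊞
??????????????⊞

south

??????????????⊞
??????????????⊞
????⊞⊞⊞∙⊞⊞⊞???⊞
????⊞⊞⊞∙⊞⊞⊞???⊞
????⊞⊞∙∙∙⊞⊞???⊞
????⊞⊞∙∙∙⊞⊞???⊞
????∙∙∙∙∙⊞⊞???⊞
????⊞⊞∙⊚∙⊞⊞???⊞
?????⊞⊞⊞⊞⊞⊞???⊞
?????⊞⊞⊞⊞⊞????⊞
??????????????⊞
??????????????⊞
??????????????⊞
??????????????⊞
??????????????⊞

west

???????????????
???????????????
?????⊞⊞⊞∙⊞⊞⊞???
?????⊞⊞⊞∙⊞⊞⊞???
?????⊞⊞∙∙∙⊞⊞???
?????⊞⊞∙∙∙⊞⊞???
?????∙∙∙∙∙⊞⊞???
?????⊞⊞⊚∙∙⊞⊞???
?????⊞⊞⊞⊞⊞⊞⊞???
?????⊞⊞⊞⊞⊞⊞????
???????????????
???????????????
???????????????
???????????????
???????????????

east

??????????????⊞
??????????????⊞
????⊞⊞⊞∙⊞⊞⊞???⊞
????⊞⊞⊞∙⊞⊞⊞???⊞
????⊞⊞∙∙∙⊞⊞???⊞
????⊞⊞∙∙∙⊞⊞???⊞
????∙∙∙∙∙⊞⊞???⊞
????⊞⊞∙⊚∙⊞⊞???⊞
????⊞⊞⊞⊞⊞⊞⊞???⊞
????⊞⊞⊞⊞⊞⊞????⊞
??????????????⊞
??????????????⊞
??????????????⊞
??????????????⊞
??????????????⊞

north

??????????????⊞
??????????????⊞
??????????????⊞
????⊞⊞⊞∙⊞⊞⊞???⊞
????⊞⊞⊞∙⊞⊞⊞???⊞
????⊞⊞∙∙∙⊞⊞???⊞
????⊞⊞∙∙∙⊞⊞???⊞
????∙∙∙⊚∙⊞⊞???⊞
????⊞⊞∙∙∙⊞⊞???⊞
????⊞⊞⊞⊞⊞⊞⊞???⊞
????⊞⊞⊞⊞⊞⊞????⊞
??????????????⊞
??????????????⊞
??????????????⊞
??????????????⊞

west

???????????????
???????????????
???????????????
?????⊞⊞⊞∙⊞⊞⊞???
?????⊞⊞⊞∙⊞⊞⊞???
?????⊞⊞∙∙∙⊞⊞???
?????⊞⊞∙∙∙⊞⊞???
?????∙∙⊚∙∙⊞⊞???
?????⊞⊞∙∙∙⊞⊞???
?????⊞⊞⊞⊞⊞⊞⊞???
?????⊞⊞⊞⊞⊞⊞????
???????????????
???????????????
???????????????
???????????????

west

???????????????
???????????????
???????????????
??????⊞⊞⊞∙⊞⊞⊞??
??????⊞⊞⊞∙⊞⊞⊞??
?????∙⊞⊞∙∙∙⊞⊞??
?????⊞⊞⊞∙∙∙⊞⊞??
?????∙∙⊚∙∙∙⊞⊞??
?????⊞⊞⊞∙∙∙⊞⊞??
?????⊞⊞⊞⊞⊞⊞⊞⊞??
??????⊞⊞⊞⊞⊞⊞???
???????????????
???????????????
???????????????
???????????????

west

???????????????
???????????????
???????????????
???????⊞⊞⊞∙⊞⊞⊞?
???????⊞⊞⊞∙⊞⊞⊞?
?????∙∙⊞⊞∙∙∙⊞⊞?
?????⊞⊞⊞⊞∙∙∙⊞⊞?
?????∙∙⊚∙∙∙∙⊞⊞?
?????⊞⊞⊞⊞∙∙∙⊞⊞?
?????⊞⊞⊞⊞⊞⊞⊞⊞⊞?
???????⊞⊞⊞⊞⊞⊞??
???????????????
???????????????
???????????????
???????????????

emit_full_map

??⊞⊞⊞∙⊞⊞⊞
??⊞⊞⊞∙⊞⊞⊞
∙∙⊞⊞∙∙∙⊞⊞
⊞⊞⊞⊞∙∙∙⊞⊞
∙∙⊚∙∙∙∙⊞⊞
⊞⊞⊞⊞∙∙∙⊞⊞
⊞⊞⊞⊞⊞⊞⊞⊞⊞
??⊞⊞⊞⊞⊞⊞?


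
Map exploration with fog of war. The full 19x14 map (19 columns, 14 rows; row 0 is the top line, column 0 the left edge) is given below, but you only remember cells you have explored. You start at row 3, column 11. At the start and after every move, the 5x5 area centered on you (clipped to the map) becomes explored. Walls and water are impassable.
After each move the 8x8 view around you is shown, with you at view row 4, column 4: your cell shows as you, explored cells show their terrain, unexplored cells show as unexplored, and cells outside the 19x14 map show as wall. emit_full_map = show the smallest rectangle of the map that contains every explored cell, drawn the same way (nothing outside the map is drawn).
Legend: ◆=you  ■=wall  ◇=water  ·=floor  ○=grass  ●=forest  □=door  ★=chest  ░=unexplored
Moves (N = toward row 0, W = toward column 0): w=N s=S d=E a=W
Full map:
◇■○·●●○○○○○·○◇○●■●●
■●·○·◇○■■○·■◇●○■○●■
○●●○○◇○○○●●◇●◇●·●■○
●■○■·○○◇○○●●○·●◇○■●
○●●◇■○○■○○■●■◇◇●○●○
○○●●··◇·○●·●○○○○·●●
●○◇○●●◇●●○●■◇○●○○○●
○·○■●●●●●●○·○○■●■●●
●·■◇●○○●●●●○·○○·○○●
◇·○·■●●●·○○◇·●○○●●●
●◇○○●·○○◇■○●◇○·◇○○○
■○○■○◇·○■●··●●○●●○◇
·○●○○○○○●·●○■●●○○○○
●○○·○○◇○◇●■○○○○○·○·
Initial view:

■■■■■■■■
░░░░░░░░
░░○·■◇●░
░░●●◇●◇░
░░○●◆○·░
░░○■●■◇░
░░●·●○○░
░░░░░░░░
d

■■■■■■■■
░░░░░░░░
░○·■◇●○░
░●●◇●◇●░
░○●●◆·●░
░○■●■◇◇░
░●·●○○○░
░░░░░░░░

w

■■■■■■■■
■■■■■■■■
░░○·○◇○░
░○·■◇●○░
░●●◇◆◇●░
░○●●○·●░
░○■●■◇◇░
░●·●○○○░

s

■■■■■■■■
░░○·○◇○░
░○·■◇●○░
░●●◇●◇●░
░○●●◆·●░
░○■●■◇◇░
░●·●○○○░
░░░░░░░░

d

■■■■■■■■
░○·○◇○░░
○·■◇●○■░
●●◇●◇●·░
○●●○◆●◇░
○■●■◇◇●░
●·●○○○○░
░░░░░░░░

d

■■■■■■■■
○·○◇○░░░
·■◇●○■○░
●◇●◇●·●░
●●○·◆◇○░
■●■◇◇●○░
·●○○○○·░
░░░░░░░░

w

■■■■■■■■
■■■■■■■■
○·○◇○●■░
·■◇●○■○░
●◇●◇◆·●░
●●○·●◇○░
■●■◇◇●○░
·●○○○○·░

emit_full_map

░○·○◇○●■
○·■◇●○■○
●●◇●◇◆·●
○●●○·●◇○
○■●■◇◇●○
●·●○○○○·

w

■■■■■■■■
■■■■■■■■
■■■■■■■■
○·○◇○●■░
·■◇●◆■○░
●◇●◇●·●░
●●○·●◇○░
■●■◇◇●○░

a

■■■■■■■■
■■■■■■■■
■■■■■■■■
░○·○◇○●■
○·■◇◆○■○
●●◇●◇●·●
○●●○·●◇○
○■●■◇◇●○

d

■■■■■■■■
■■■■■■■■
■■■■■■■■
○·○◇○●■░
·■◇●◆■○░
●◇●◇●·●░
●●○·●◇○░
■●■◇◇●○░

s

■■■■■■■■
■■■■■■■■
○·○◇○●■░
·■◇●○■○░
●◇●◇◆·●░
●●○·●◇○░
■●■◇◇●○░
·●○○○○·░


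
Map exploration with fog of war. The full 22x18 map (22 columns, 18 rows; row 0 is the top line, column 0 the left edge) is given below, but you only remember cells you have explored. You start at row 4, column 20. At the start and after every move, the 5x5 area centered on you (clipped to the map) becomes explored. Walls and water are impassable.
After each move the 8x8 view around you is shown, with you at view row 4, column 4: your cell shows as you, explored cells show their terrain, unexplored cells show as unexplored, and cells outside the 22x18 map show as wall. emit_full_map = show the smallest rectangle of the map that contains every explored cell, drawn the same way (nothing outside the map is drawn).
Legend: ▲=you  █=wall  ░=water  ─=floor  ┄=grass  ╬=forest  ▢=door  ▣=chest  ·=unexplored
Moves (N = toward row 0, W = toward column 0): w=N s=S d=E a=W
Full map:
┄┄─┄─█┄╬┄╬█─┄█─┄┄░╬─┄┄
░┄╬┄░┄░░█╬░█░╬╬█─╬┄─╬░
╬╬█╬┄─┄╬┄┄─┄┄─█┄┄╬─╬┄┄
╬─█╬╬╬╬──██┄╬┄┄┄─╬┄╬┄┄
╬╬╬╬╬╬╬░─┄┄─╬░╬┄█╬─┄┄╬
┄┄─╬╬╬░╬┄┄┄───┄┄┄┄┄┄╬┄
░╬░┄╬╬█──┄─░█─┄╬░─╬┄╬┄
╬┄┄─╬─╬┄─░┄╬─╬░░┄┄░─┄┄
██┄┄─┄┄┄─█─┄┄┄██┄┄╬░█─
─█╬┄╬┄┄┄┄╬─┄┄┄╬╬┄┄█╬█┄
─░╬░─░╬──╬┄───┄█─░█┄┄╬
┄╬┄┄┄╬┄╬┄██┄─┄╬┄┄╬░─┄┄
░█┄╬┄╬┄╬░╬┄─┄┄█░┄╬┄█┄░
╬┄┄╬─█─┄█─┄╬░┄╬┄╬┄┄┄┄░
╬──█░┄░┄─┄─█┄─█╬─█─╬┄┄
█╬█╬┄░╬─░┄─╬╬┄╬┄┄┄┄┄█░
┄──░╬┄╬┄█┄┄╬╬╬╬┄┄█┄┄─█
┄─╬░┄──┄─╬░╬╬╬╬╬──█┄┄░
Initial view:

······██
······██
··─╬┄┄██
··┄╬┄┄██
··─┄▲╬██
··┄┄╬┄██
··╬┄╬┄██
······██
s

······██
··─╬┄┄██
··┄╬┄┄██
··─┄┄╬██
··┄┄▲┄██
··╬┄╬┄██
··░─┄┄██
······██

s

··─╬┄┄██
··┄╬┄┄██
··─┄┄╬██
··┄┄╬┄██
··╬┄▲┄██
··░─┄┄██
··╬░█─██
······██

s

··┄╬┄┄██
··─┄┄╬██
··┄┄╬┄██
··╬┄╬┄██
··░─▲┄██
··╬░█─██
··█╬█┄██
······██

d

·┄╬┄┄███
·─┄┄╬███
·┄┄╬┄███
·╬┄╬┄███
·░─┄▲███
·╬░█─███
·█╬█┄███
·····███

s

·─┄┄╬███
·┄┄╬┄███
·╬┄╬┄███
·░─┄┄███
·╬░█▲███
·█╬█┄███
··┄┄╬███
·····███

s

·┄┄╬┄███
·╬┄╬┄███
·░─┄┄███
·╬░█─███
·█╬█▲███
··┄┄╬███
··─┄┄███
·····███

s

·╬┄╬┄███
·░─┄┄███
·╬░█─███
·█╬█┄███
··┄┄▲███
··─┄┄███
··█┄░███
·····███

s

·░─┄┄███
·╬░█─███
·█╬█┄███
··┄┄╬███
··─┄▲███
··█┄░███
··┄┄░███
·····███

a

··░─┄┄██
··╬░█─██
··█╬█┄██
··█┄┄╬██
··░─▲┄██
··┄█┄░██
··┄┄┄░██
······██

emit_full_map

─╬┄┄
┄╬┄┄
─┄┄╬
┄┄╬┄
╬┄╬┄
░─┄┄
╬░█─
█╬█┄
█┄┄╬
░─▲┄
┄█┄░
┄┄┄░

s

··╬░█─██
··█╬█┄██
··█┄┄╬██
··░─┄┄██
··┄█▲░██
··┄┄┄░██
··─╬┄┄██
······██

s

··█╬█┄██
··█┄┄╬██
··░─┄┄██
··┄█┄░██
··┄┄▲░██
··─╬┄┄██
··┄┄█░██
······██

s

··█┄┄╬██
··░─┄┄██
··┄█┄░██
··┄┄┄░██
··─╬▲┄██
··┄┄█░██
··┄┄─███
······██

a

···█┄┄╬█
···░─┄┄█
··╬┄█┄░█
··┄┄┄┄░█
··█─▲┄┄█
··┄┄┄█░█
··█┄┄─██
·······█

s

···░─┄┄█
··╬┄█┄░█
··┄┄┄┄░█
··█─╬┄┄█
··┄┄▲█░█
··█┄┄─██
··─█┄┄░█
████████

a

····░─┄┄
···╬┄█┄░
··╬┄┄┄┄░
··─█─╬┄┄
··┄┄▲┄█░
··┄█┄┄─█
··──█┄┄░
████████

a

·····░─┄
····╬┄█┄
··┄╬┄┄┄┄
··╬─█─╬┄
··┄┄▲┄┄█
··┄┄█┄┄─
··╬──█┄┄
████████

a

······░─
·····╬┄█
··╬┄╬┄┄┄
··█╬─█─╬
··╬┄▲┄┄┄
··╬┄┄█┄┄
··╬╬──█┄
████████

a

·······░
······╬┄
··┄╬┄╬┄┄
··─█╬─█─
··┄╬▲┄┄┄
··╬╬┄┄█┄
··╬╬╬──█
████████

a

········
·······╬
··░┄╬┄╬┄
··┄─█╬─█
··╬┄▲┄┄┄
··╬╬╬┄┄█
··╬╬╬╬──
████████

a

········
········
··╬░┄╬┄╬
··█┄─█╬─
··╬╬▲╬┄┄
··╬╬╬╬┄┄
··╬╬╬╬╬─
████████

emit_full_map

·······─╬┄┄
·······┄╬┄┄
·······─┄┄╬
·······┄┄╬┄
·······╬┄╬┄
·······░─┄┄
·······╬░█─
·······█╬█┄
·······█┄┄╬
·······░─┄┄
······╬┄█┄░
╬░┄╬┄╬┄┄┄┄░
█┄─█╬─█─╬┄┄
╬╬▲╬┄┄┄┄┄█░
╬╬╬╬┄┄█┄┄─█
╬╬╬╬╬──█┄┄░

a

········
········
··┄╬░┄╬┄
··─█┄─█╬
··─╬▲┄╬┄
··┄╬╬╬╬┄
··░╬╬╬╬╬
████████

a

········
········
··─┄╬░┄╬
··┄─█┄─█
··┄─▲╬┄╬
··┄┄╬╬╬╬
··╬░╬╬╬╬
████████

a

········
········
··█─┄╬░┄
··─┄─█┄─
··░┄▲╬╬┄
··█┄┄╬╬╬
··─╬░╬╬╬
████████

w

········
········
··░╬┄─┄·
··█─┄╬░┄
··─┄▲█┄─
··░┄─╬╬┄
··█┄┄╬╬╬
··─╬░╬╬╬

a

········
········
··╬░╬┄─┄
··┄█─┄╬░
··┄─▲─█┄
··─░┄─╬╬
··┄█┄┄╬╬
···─╬░╬╬

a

········
········
··┄╬░╬┄─
··─┄█─┄╬
··░┄▲┄─█
··╬─░┄─╬
··╬┄█┄┄╬
····─╬░╬

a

········
········
··╬┄╬░╬┄
··█─┄█─┄
··┄░▲─┄─
··░╬─░┄─
··┄╬┄█┄┄
·····─╬░

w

········
········
··╬┄╬┄█·
··╬┄╬░╬┄
··█─▲█─┄
··┄░┄─┄─
··░╬─░┄─
··┄╬┄█┄┄

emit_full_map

·············─╬┄┄
·············┄╬┄┄
·············─┄┄╬
·············┄┄╬┄
·············╬┄╬┄
·············░─┄┄
·············╬░█─
·············█╬█┄
·············█┄┄╬
╬┄╬┄█········░─┄┄
╬┄╬░╬┄─┄····╬┄█┄░
█─▲█─┄╬░┄╬┄╬┄┄┄┄░
┄░┄─┄─█┄─█╬─█─╬┄┄
░╬─░┄─╬╬┄╬┄┄┄┄┄█░
┄╬┄█┄┄╬╬╬╬┄┄█┄┄─█
···─╬░╬╬╬╬╬──█┄┄░

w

········
········
··░╬──╬·
··╬┄╬┄█·
··╬┄▲░╬┄
··█─┄█─┄
··┄░┄─┄─
··░╬─░┄─

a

········
········
··─░╬──╬
··┄╬┄╬┄█
··┄╬▲╬░╬
··─█─┄█─
··░┄░┄─┄
···░╬─░┄

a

········
········
··░─░╬──
··┄┄╬┄╬┄
··╬┄▲┄╬░
··╬─█─┄█
··█░┄░┄─
····░╬─░

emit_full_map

···············─╬┄┄
···············┄╬┄┄
···············─┄┄╬
···············┄┄╬┄
···············╬┄╬┄
···············░─┄┄
···············╬░█─
···············█╬█┄
░─░╬──╬········█┄┄╬
┄┄╬┄╬┄█········░─┄┄
╬┄▲┄╬░╬┄─┄····╬┄█┄░
╬─█─┄█─┄╬░┄╬┄╬┄┄┄┄░
█░┄░┄─┄─█┄─█╬─█─╬┄┄
··░╬─░┄─╬╬┄╬┄┄┄┄┄█░
··┄╬┄█┄┄╬╬╬╬┄┄█┄┄─█
·····─╬░╬╬╬╬╬──█┄┄░


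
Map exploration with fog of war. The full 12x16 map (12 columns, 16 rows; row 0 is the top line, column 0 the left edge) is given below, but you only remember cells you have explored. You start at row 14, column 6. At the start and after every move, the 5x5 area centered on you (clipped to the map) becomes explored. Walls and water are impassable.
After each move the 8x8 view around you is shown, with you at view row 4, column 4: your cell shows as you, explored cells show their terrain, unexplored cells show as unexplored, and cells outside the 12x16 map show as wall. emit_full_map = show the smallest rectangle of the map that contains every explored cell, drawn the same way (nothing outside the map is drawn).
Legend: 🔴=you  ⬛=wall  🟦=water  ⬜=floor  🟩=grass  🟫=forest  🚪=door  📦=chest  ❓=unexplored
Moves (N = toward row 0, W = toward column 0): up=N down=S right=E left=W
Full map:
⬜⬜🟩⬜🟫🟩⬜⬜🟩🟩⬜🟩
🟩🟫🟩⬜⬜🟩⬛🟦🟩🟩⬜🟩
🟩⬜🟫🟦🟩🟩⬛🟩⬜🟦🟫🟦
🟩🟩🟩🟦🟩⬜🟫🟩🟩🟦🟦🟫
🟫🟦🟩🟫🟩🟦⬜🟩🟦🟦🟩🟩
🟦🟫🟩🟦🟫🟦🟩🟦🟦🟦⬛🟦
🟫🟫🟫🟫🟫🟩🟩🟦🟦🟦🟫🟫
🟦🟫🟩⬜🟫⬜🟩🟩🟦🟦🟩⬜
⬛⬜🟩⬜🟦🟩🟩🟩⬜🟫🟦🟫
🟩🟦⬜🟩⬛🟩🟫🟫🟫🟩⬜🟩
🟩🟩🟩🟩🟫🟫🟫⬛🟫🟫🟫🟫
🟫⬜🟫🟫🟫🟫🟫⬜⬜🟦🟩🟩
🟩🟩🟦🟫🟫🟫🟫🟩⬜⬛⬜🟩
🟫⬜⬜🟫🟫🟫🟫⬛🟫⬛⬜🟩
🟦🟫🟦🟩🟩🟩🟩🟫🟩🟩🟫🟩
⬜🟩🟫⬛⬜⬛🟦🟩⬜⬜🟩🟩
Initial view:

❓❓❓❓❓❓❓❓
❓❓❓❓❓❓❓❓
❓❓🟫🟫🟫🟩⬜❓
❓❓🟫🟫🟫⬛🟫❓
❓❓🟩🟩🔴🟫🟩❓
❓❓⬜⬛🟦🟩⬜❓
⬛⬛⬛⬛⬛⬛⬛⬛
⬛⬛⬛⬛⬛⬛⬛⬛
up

❓❓❓❓❓❓❓❓
❓❓❓❓❓❓❓❓
❓❓🟫🟫🟫⬜⬜❓
❓❓🟫🟫🟫🟩⬜❓
❓❓🟫🟫🔴⬛🟫❓
❓❓🟩🟩🟩🟫🟩❓
❓❓⬜⬛🟦🟩⬜❓
⬛⬛⬛⬛⬛⬛⬛⬛

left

❓❓❓❓❓❓❓❓
❓❓❓❓❓❓❓❓
❓❓🟫🟫🟫🟫⬜⬜
❓❓🟫🟫🟫🟫🟩⬜
❓❓🟫🟫🔴🟫⬛🟫
❓❓🟩🟩🟩🟩🟫🟩
❓❓⬛⬜⬛🟦🟩⬜
⬛⬛⬛⬛⬛⬛⬛⬛

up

❓❓❓❓❓❓❓❓
❓❓❓❓❓❓❓❓
❓❓🟩🟫🟫🟫⬛❓
❓❓🟫🟫🟫🟫⬜⬜
❓❓🟫🟫🔴🟫🟩⬜
❓❓🟫🟫🟫🟫⬛🟫
❓❓🟩🟩🟩🟩🟫🟩
❓❓⬛⬜⬛🟦🟩⬜

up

❓❓❓❓❓❓❓❓
❓❓❓❓❓❓❓❓
❓❓🟩⬛🟩🟫🟫❓
❓❓🟩🟫🟫🟫⬛❓
❓❓🟫🟫🔴🟫⬜⬜
❓❓🟫🟫🟫🟫🟩⬜
❓❓🟫🟫🟫🟫⬛🟫
❓❓🟩🟩🟩🟩🟫🟩

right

❓❓❓❓❓❓❓❓
❓❓❓❓❓❓❓❓
❓🟩⬛🟩🟫🟫🟫❓
❓🟩🟫🟫🟫⬛🟫❓
❓🟫🟫🟫🔴⬜⬜❓
❓🟫🟫🟫🟫🟩⬜❓
❓🟫🟫🟫🟫⬛🟫❓
❓🟩🟩🟩🟩🟫🟩❓

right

❓❓❓❓❓❓❓❓
❓❓❓❓❓❓❓❓
🟩⬛🟩🟫🟫🟫🟩❓
🟩🟫🟫🟫⬛🟫🟫❓
🟫🟫🟫🟫🔴⬜🟦❓
🟫🟫🟫🟫🟩⬜⬛❓
🟫🟫🟫🟫⬛🟫⬛❓
🟩🟩🟩🟩🟫🟩❓❓

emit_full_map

🟩⬛🟩🟫🟫🟫🟩
🟩🟫🟫🟫⬛🟫🟫
🟫🟫🟫🟫🔴⬜🟦
🟫🟫🟫🟫🟩⬜⬛
🟫🟫🟫🟫⬛🟫⬛
🟩🟩🟩🟩🟫🟩❓
⬛⬜⬛🟦🟩⬜❓

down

❓❓❓❓❓❓❓❓
🟩⬛🟩🟫🟫🟫🟩❓
🟩🟫🟫🟫⬛🟫🟫❓
🟫🟫🟫🟫⬜⬜🟦❓
🟫🟫🟫🟫🔴⬜⬛❓
🟫🟫🟫🟫⬛🟫⬛❓
🟩🟩🟩🟩🟫🟩🟩❓
⬛⬜⬛🟦🟩⬜❓❓

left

❓❓❓❓❓❓❓❓
❓🟩⬛🟩🟫🟫🟫🟩
❓🟩🟫🟫🟫⬛🟫🟫
❓🟫🟫🟫🟫⬜⬜🟦
❓🟫🟫🟫🔴🟩⬜⬛
❓🟫🟫🟫🟫⬛🟫⬛
❓🟩🟩🟩🟩🟫🟩🟩
❓⬛⬜⬛🟦🟩⬜❓

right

❓❓❓❓❓❓❓❓
🟩⬛🟩🟫🟫🟫🟩❓
🟩🟫🟫🟫⬛🟫🟫❓
🟫🟫🟫🟫⬜⬜🟦❓
🟫🟫🟫🟫🔴⬜⬛❓
🟫🟫🟫🟫⬛🟫⬛❓
🟩🟩🟩🟩🟫🟩🟩❓
⬛⬜⬛🟦🟩⬜❓❓

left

❓❓❓❓❓❓❓❓
❓🟩⬛🟩🟫🟫🟫🟩
❓🟩🟫🟫🟫⬛🟫🟫
❓🟫🟫🟫🟫⬜⬜🟦
❓🟫🟫🟫🔴🟩⬜⬛
❓🟫🟫🟫🟫⬛🟫⬛
❓🟩🟩🟩🟩🟫🟩🟩
❓⬛⬜⬛🟦🟩⬜❓

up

❓❓❓❓❓❓❓❓
❓❓❓❓❓❓❓❓
❓🟩⬛🟩🟫🟫🟫🟩
❓🟩🟫🟫🟫⬛🟫🟫
❓🟫🟫🟫🔴⬜⬜🟦
❓🟫🟫🟫🟫🟩⬜⬛
❓🟫🟫🟫🟫⬛🟫⬛
❓🟩🟩🟩🟩🟫🟩🟩

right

❓❓❓❓❓❓❓❓
❓❓❓❓❓❓❓❓
🟩⬛🟩🟫🟫🟫🟩❓
🟩🟫🟫🟫⬛🟫🟫❓
🟫🟫🟫🟫🔴⬜🟦❓
🟫🟫🟫🟫🟩⬜⬛❓
🟫🟫🟫🟫⬛🟫⬛❓
🟩🟩🟩🟩🟫🟩🟩❓


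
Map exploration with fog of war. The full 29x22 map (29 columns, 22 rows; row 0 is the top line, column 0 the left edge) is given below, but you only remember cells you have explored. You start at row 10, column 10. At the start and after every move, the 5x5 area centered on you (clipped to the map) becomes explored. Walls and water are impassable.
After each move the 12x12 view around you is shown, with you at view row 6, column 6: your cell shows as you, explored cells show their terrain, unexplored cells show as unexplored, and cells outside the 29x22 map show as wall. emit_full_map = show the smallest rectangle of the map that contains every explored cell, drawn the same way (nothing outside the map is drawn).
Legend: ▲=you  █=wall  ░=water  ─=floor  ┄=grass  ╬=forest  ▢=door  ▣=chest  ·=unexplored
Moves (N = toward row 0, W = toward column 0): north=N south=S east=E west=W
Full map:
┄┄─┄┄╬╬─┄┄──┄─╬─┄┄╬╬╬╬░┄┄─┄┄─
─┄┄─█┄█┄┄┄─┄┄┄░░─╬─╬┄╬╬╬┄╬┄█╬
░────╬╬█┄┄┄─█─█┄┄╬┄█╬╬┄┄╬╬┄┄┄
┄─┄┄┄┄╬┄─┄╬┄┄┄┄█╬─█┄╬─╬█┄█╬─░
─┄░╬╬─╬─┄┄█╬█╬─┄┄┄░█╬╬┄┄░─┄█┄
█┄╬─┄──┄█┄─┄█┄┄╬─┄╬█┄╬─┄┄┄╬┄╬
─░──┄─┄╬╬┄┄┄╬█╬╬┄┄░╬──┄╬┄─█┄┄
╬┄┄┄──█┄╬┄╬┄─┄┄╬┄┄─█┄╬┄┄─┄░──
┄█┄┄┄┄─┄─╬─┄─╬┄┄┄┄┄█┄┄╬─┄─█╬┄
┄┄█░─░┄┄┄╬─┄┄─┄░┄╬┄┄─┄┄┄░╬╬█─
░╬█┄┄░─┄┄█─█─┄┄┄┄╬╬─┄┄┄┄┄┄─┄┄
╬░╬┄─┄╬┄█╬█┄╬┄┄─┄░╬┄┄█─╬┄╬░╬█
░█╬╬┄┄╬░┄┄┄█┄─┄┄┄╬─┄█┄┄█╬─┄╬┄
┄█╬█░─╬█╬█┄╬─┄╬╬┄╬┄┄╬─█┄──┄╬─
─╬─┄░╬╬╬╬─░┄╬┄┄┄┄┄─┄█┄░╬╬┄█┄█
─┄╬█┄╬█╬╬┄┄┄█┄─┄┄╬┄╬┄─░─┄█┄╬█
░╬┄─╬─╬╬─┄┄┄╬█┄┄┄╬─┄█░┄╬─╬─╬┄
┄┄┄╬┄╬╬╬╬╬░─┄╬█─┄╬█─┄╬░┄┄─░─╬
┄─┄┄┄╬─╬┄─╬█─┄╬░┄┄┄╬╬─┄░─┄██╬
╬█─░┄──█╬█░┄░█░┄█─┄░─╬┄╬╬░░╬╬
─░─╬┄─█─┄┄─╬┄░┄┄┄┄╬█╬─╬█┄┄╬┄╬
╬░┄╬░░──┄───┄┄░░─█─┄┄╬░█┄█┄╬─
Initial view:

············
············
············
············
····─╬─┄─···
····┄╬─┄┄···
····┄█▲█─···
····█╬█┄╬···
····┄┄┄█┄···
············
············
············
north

············
············
············
············
····╬┄╬┄─···
····─╬─┄─···
····┄╬▲┄┄···
····┄█─█─···
····█╬█┄╬···
····┄┄┄█┄···
············
············

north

············
············
············
············
····╬┄┄┄╬···
····╬┄╬┄─···
····─╬▲┄─···
····┄╬─┄┄···
····┄█─█─···
····█╬█┄╬···
····┄┄┄█┄···
············

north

············
············
············
············
····█┄─┄█···
····╬┄┄┄╬···
····╬┄▲┄─···
····─╬─┄─···
····┄╬─┄┄···
····┄█─█─···
····█╬█┄╬···
····┄┄┄█┄···

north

············
············
············
············
····┄┄█╬█···
····█┄─┄█···
····╬┄▲┄╬···
····╬┄╬┄─···
····─╬─┄─···
····┄╬─┄┄···
····┄█─█─···
····█╬█┄╬···

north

████████████
············
············
············
····─┄╬┄┄···
····┄┄█╬█···
····█┄▲┄█···
····╬┄┄┄╬···
····╬┄╬┄─···
····─╬─┄─···
····┄╬─┄┄···
····┄█─█─···

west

████████████
············
············
············
····┄─┄╬┄┄··
····─┄┄█╬█··
····┄█▲─┄█··
····╬╬┄┄┄╬··
····┄╬┄╬┄─··
·····─╬─┄─··
·····┄╬─┄┄··
·····┄█─█─··

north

████████████
████████████
············
············
····█┄┄┄─···
····┄─┄╬┄┄··
····─┄▲█╬█··
····┄█┄─┄█··
····╬╬┄┄┄╬··
····┄╬┄╬┄─··
·····─╬─┄─··
·····┄╬─┄┄··

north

████████████
████████████
████████████
············
····┄┄┄─┄···
····█┄┄┄─···
····┄─▲╬┄┄··
····─┄┄█╬█··
····┄█┄─┄█··
····╬╬┄┄┄╬··
····┄╬┄╬┄─··
·····─╬─┄─··

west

████████████
████████████
████████████
············
····█┄┄┄─┄··
····╬█┄┄┄─··
····╬┄▲┄╬┄┄·
····╬─┄┄█╬█·
····─┄█┄─┄█·
·····╬╬┄┄┄╬·
·····┄╬┄╬┄─·
······─╬─┄─·

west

████████████
████████████
████████████
············
····┄█┄┄┄─┄·
····╬╬█┄┄┄─·
····┄╬▲─┄╬┄┄
····─╬─┄┄█╬█
····──┄█┄─┄█
······╬╬┄┄┄╬
······┄╬┄╬┄─
·······─╬─┄─

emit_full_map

┄█┄┄┄─┄·
╬╬█┄┄┄─·
┄╬▲─┄╬┄┄
─╬─┄┄█╬█
──┄█┄─┄█
··╬╬┄┄┄╬
··┄╬┄╬┄─
···─╬─┄─
···┄╬─┄┄
···┄█─█─
···█╬█┄╬
···┄┄┄█┄

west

████████████
████████████
████████████
············
····█┄█┄┄┄─┄
····─╬╬█┄┄┄─
····┄┄▲┄─┄╬┄
····╬─╬─┄┄█╬
····┄──┄█┄─┄
·······╬╬┄┄┄
·······┄╬┄╬┄
········─╬─┄

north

████████████
████████████
████████████
████████████
····┄╬╬─┄···
····█┄█┄┄┄─┄
····─╬▲█┄┄┄─
····┄┄╬┄─┄╬┄
····╬─╬─┄┄█╬
····┄──┄█┄─┄
·······╬╬┄┄┄
·······┄╬┄╬┄

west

████████████
████████████
████████████
████████████
█···┄┄╬╬─┄··
█···─█┄█┄┄┄─
█···──▲╬█┄┄┄
█···┄┄┄╬┄─┄╬
█···╬╬─╬─┄┄█
█····┄──┄█┄─
█·······╬╬┄┄
█·······┄╬┄╬

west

████████████
████████████
████████████
████████████
██··─┄┄╬╬─┄·
██··┄─█┄█┄┄┄
██··──▲╬╬█┄┄
██··┄┄┄┄╬┄─┄
██··░╬╬─╬─┄┄
██····┄──┄█┄
██·······╬╬┄
██·······┄╬┄

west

████████████
████████████
████████████
████████████
███·┄─┄┄╬╬─┄
███·┄┄─█┄█┄┄
███·──▲─╬╬█┄
███·─┄┄┄┄╬┄─
███·┄░╬╬─╬─┄
███····┄──┄█
███·······╬╬
███·······┄╬

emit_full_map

┄─┄┄╬╬─┄····
┄┄─█┄█┄┄┄─┄·
──▲─╬╬█┄┄┄─·
─┄┄┄┄╬┄─┄╬┄┄
┄░╬╬─╬─┄┄█╬█
···┄──┄█┄─┄█
······╬╬┄┄┄╬
······┄╬┄╬┄─
·······─╬─┄─
·······┄╬─┄┄
·······┄█─█─
·······█╬█┄╬
·······┄┄┄█┄

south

████████████
████████████
████████████
███·┄─┄┄╬╬─┄
███·┄┄─█┄█┄┄
███·────╬╬█┄
███·─┄▲┄┄╬┄─
███·┄░╬╬─╬─┄
███·┄╬─┄──┄█
███·······╬╬
███·······┄╬
███········─

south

████████████
████████████
███·┄─┄┄╬╬─┄
███·┄┄─█┄█┄┄
███·────╬╬█┄
███·─┄┄┄┄╬┄─
███·┄░▲╬─╬─┄
███·┄╬─┄──┄█
███·░──┄─·╬╬
███·······┄╬
███········─
███········┄

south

████████████
███·┄─┄┄╬╬─┄
███·┄┄─█┄█┄┄
███·────╬╬█┄
███·─┄┄┄┄╬┄─
███·┄░╬╬─╬─┄
███·┄╬▲┄──┄█
███·░──┄─·╬╬
███·┄┄┄──·┄╬
███········─
███········┄
███········┄

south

███·┄─┄┄╬╬─┄
███·┄┄─█┄█┄┄
███·────╬╬█┄
███·─┄┄┄┄╬┄─
███·┄░╬╬─╬─┄
███·┄╬─┄──┄█
███·░─▲┄─·╬╬
███·┄┄┄──·┄╬
███·█┄┄┄┄··─
███········┄
███········┄
███········█

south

███·┄┄─█┄█┄┄
███·────╬╬█┄
███·─┄┄┄┄╬┄─
███·┄░╬╬─╬─┄
███·┄╬─┄──┄█
███·░──┄─·╬╬
███·┄┄▲──·┄╬
███·█┄┄┄┄··─
███·┄█░─░··┄
███········┄
███········█
███········┄

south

███·────╬╬█┄
███·─┄┄┄┄╬┄─
███·┄░╬╬─╬─┄
███·┄╬─┄──┄█
███·░──┄─·╬╬
███·┄┄┄──·┄╬
███·█┄▲┄┄··─
███·┄█░─░··┄
███·╬█┄┄░··┄
███········█
███········┄
███·········

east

██·────╬╬█┄┄
██·─┄┄┄┄╬┄─┄
██·┄░╬╬─╬─┄┄
██·┄╬─┄──┄█┄
██·░──┄─┄╬╬┄
██·┄┄┄──█┄╬┄
██·█┄┄▲┄─·─╬
██·┄█░─░┄·┄╬
██·╬█┄┄░─·┄█
██········█╬
██········┄┄
██··········

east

█·────╬╬█┄┄┄
█·─┄┄┄┄╬┄─┄╬
█·┄░╬╬─╬─┄┄█
█·┄╬─┄──┄█┄─
█·░──┄─┄╬╬┄┄
█·┄┄┄──█┄╬┄╬
█·█┄┄┄▲─┄─╬─
█·┄█░─░┄┄┄╬─
█·╬█┄┄░─┄┄█─
█········█╬█
█········┄┄┄
█···········

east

·────╬╬█┄┄┄─
·─┄┄┄┄╬┄─┄╬┄
·┄░╬╬─╬─┄┄█╬
·┄╬─┄──┄█┄─┄
·░──┄─┄╬╬┄┄┄
·┄┄┄──█┄╬┄╬┄
·█┄┄┄┄▲┄─╬─┄
·┄█░─░┄┄┄╬─┄
·╬█┄┄░─┄┄█─█
········█╬█┄
········┄┄┄█
············

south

·─┄┄┄┄╬┄─┄╬┄
·┄░╬╬─╬─┄┄█╬
·┄╬─┄──┄█┄─┄
·░──┄─┄╬╬┄┄┄
·┄┄┄──█┄╬┄╬┄
·█┄┄┄┄─┄─╬─┄
·┄█░─░▲┄┄╬─┄
·╬█┄┄░─┄┄█─█
····─┄╬┄█╬█┄
········┄┄┄█
············
············

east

─┄┄┄┄╬┄─┄╬┄┄
┄░╬╬─╬─┄┄█╬█
┄╬─┄──┄█┄─┄█
░──┄─┄╬╬┄┄┄╬
┄┄┄──█┄╬┄╬┄─
█┄┄┄┄─┄─╬─┄─
┄█░─░┄▲┄╬─┄┄
╬█┄┄░─┄┄█─█─
···─┄╬┄█╬█┄╬
·······┄┄┄█┄
············
············

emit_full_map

┄─┄┄╬╬─┄····
┄┄─█┄█┄┄┄─┄·
────╬╬█┄┄┄─·
─┄┄┄┄╬┄─┄╬┄┄
┄░╬╬─╬─┄┄█╬█
┄╬─┄──┄█┄─┄█
░──┄─┄╬╬┄┄┄╬
┄┄┄──█┄╬┄╬┄─
█┄┄┄┄─┄─╬─┄─
┄█░─░┄▲┄╬─┄┄
╬█┄┄░─┄┄█─█─
···─┄╬┄█╬█┄╬
·······┄┄┄█┄
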